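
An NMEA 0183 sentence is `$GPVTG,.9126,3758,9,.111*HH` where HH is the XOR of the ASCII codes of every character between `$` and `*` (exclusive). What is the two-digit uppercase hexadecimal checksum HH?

5F

XOR the ASCII codes of the payload characters:
  'G' = 0x47 → acc = 0x47
  'P' = 0x50 → acc = 0x17
  'V' = 0x56 → acc = 0x41
  'T' = 0x54 → acc = 0x15
  'G' = 0x47 → acc = 0x52
  ',' = 0x2C → acc = 0x7E
  '.' = 0x2E → acc = 0x50
  '9' = 0x39 → acc = 0x69
  '1' = 0x31 → acc = 0x58
  '2' = 0x32 → acc = 0x6A
  '6' = 0x36 → acc = 0x5C
  ',' = 0x2C → acc = 0x70
  '3' = 0x33 → acc = 0x43
  '7' = 0x37 → acc = 0x74
  '5' = 0x35 → acc = 0x41
  '8' = 0x38 → acc = 0x79
  ',' = 0x2C → acc = 0x55
  '9' = 0x39 → acc = 0x6C
  ',' = 0x2C → acc = 0x40
  '.' = 0x2E → acc = 0x6E
  '1' = 0x31 → acc = 0x5F
  '1' = 0x31 → acc = 0x6E
  '1' = 0x31 → acc = 0x5F
Checksum = 0x5F.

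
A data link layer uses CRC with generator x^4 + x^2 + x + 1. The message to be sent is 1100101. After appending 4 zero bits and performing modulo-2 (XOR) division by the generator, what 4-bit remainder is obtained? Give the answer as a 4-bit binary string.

Append 4 zeros: 11001010000. Divide by 10111 (XOR where the leading bit is 1):
  pos 0: 11001 XOR 10111 = 01110
  pos 1: 11100 XOR 10111 = 01011
  pos 2: 10111 XOR 10111 = 00000
Remainder (last 4 bits) = 0000. This is the CRC / FCS.

0000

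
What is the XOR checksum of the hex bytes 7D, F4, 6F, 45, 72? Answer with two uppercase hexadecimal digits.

XOR the bytes together:
  start with 0x7D
  0x7D ⊕ 0xF4 = 0x89
  0x89 ⊕ 0x6F = 0xE6
  0xE6 ⊕ 0x45 = 0xA3
  0xA3 ⊕ 0x72 = 0xD1

D1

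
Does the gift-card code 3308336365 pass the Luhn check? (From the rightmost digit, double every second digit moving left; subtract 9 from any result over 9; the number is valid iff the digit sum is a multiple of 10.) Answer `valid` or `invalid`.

From the right, keep odd positions and double even positions (subtract 9 from any doubled value over 9):
  doubled (positions 2,4,...): 3 3 6 0 6 → sum 18
  kept (positions 1,3,...): 5 3 3 8 3 → sum 22
Total = 40.
40 mod 10 = 0, so the number is valid.

valid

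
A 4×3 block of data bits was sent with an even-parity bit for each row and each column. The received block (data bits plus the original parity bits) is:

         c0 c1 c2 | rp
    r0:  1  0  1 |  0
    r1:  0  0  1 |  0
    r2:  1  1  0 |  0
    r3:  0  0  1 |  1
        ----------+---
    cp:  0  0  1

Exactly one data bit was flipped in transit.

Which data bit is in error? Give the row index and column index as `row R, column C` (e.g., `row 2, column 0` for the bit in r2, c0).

row 1, column 1

Recompute each row's even parity and compare to rp:
  r0: data parity 0, sent rp 0 → ok
  r1: data parity 1, sent rp 0 → mismatch
  r2: data parity 0, sent rp 0 → ok
  r3: data parity 1, sent rp 1 → ok
Recompute each column's even parity and compare to cp:
  c0: data parity 0, sent cp 0 → ok
  c1: data parity 1, sent cp 0 → mismatch
  c2: data parity 1, sent cp 1 → ok
Exactly one row (r1) and one column (c1) fail → the flipped bit is at their intersection.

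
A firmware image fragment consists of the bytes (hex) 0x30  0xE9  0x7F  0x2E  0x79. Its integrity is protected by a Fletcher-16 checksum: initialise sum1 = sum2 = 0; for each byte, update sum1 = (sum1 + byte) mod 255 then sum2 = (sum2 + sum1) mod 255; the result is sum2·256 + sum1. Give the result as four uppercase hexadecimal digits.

Running sums (mod 255):
  after byte 0 (0x30): sum1=48, sum2=48
  after byte 1 (0xE9): sum1=26, sum2=74
  after byte 2 (0x7F): sum1=153, sum2=227
  after byte 3 (0x2E): sum1=199, sum2=171
  after byte 4 (0x79): sum1=65, sum2=236
Checksum = sum2·256 + sum1 = 236·256 + 65 = 60481 = 0xEC41.

EC41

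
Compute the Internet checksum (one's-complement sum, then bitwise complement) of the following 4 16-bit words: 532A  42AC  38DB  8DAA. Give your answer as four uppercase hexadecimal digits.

One's-complement addition (fold any carry out of bit 15 back into bit 0):
  0x532A + 0x42AC = 0x095D6
  0x95D6 + 0x38DB = 0x0CEB1
  0xCEB1 + 0x8DAA = 0x15C5B → wrap carry → 0x5C5C
One's-complement sum = 0x5C5C.
Checksum = ~0x5C5C & 0xFFFF = 0xA3A3.

A3A3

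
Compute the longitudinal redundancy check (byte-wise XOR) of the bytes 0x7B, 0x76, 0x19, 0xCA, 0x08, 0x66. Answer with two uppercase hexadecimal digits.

B0

XOR the bytes together:
  start with 0x7B
  0x7B ⊕ 0x76 = 0x0D
  0x0D ⊕ 0x19 = 0x14
  0x14 ⊕ 0xCA = 0xDE
  0xDE ⊕ 0x08 = 0xD6
  0xD6 ⊕ 0x66 = 0xB0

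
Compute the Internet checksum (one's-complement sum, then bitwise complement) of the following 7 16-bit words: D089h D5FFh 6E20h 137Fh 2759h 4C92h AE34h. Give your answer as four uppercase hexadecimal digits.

B5B6

One's-complement addition (fold any carry out of bit 15 back into bit 0):
  0xD089 + 0xD5FF = 0x1A688 → wrap carry → 0xA689
  0xA689 + 0x6E20 = 0x114A9 → wrap carry → 0x14AA
  0x14AA + 0x137F = 0x02829
  0x2829 + 0x2759 = 0x04F82
  0x4F82 + 0x4C92 = 0x09C14
  0x9C14 + 0xAE34 = 0x14A48 → wrap carry → 0x4A49
One's-complement sum = 0x4A49.
Checksum = ~0x4A49 & 0xFFFF = 0xB5B6.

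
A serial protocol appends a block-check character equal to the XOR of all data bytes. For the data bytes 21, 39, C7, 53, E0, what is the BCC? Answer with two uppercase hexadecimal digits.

6C

XOR the bytes together:
  start with 0x21
  0x21 ⊕ 0x39 = 0x18
  0x18 ⊕ 0xC7 = 0xDF
  0xDF ⊕ 0x53 = 0x8C
  0x8C ⊕ 0xE0 = 0x6C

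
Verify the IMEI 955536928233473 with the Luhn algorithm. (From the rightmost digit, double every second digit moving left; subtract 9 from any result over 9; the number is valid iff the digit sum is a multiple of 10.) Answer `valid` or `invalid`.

From the right, keep odd positions and double even positions (subtract 9 from any doubled value over 9):
  doubled (positions 2,4,...): 5 6 4 4 3 1 1 → sum 24
  kept (positions 1,3,...): 3 4 3 8 9 3 5 9 → sum 44
Total = 68.
68 mod 10 = 8, so the number is invalid.

invalid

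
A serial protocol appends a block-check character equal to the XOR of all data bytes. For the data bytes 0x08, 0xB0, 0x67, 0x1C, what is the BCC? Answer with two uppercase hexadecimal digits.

XOR the bytes together:
  start with 0x08
  0x08 ⊕ 0xB0 = 0xB8
  0xB8 ⊕ 0x67 = 0xDF
  0xDF ⊕ 0x1C = 0xC3

C3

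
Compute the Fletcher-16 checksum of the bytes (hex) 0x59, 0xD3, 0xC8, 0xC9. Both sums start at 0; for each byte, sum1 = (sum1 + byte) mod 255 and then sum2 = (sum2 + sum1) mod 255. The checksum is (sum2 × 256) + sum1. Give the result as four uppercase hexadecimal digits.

Running sums (mod 255):
  after byte 0 (0x59): sum1=89, sum2=89
  after byte 1 (0xD3): sum1=45, sum2=134
  after byte 2 (0xC8): sum1=245, sum2=124
  after byte 3 (0xC9): sum1=191, sum2=60
Checksum = sum2·256 + sum1 = 60·256 + 191 = 15551 = 0x3CBF.

3CBF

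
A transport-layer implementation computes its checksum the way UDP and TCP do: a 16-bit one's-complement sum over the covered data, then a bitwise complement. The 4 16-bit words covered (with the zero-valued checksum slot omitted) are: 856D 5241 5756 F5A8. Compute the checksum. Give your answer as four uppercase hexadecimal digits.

DB51

One's-complement addition (fold any carry out of bit 15 back into bit 0):
  0x856D + 0x5241 = 0x0D7AE
  0xD7AE + 0x5756 = 0x12F04 → wrap carry → 0x2F05
  0x2F05 + 0xF5A8 = 0x124AD → wrap carry → 0x24AE
One's-complement sum = 0x24AE.
Checksum = ~0x24AE & 0xFFFF = 0xDB51.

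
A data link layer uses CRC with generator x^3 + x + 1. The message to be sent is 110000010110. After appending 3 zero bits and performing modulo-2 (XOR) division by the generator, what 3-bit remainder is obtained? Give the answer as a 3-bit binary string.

Append 3 zeros: 110000010110000. Divide by 1011 (XOR where the leading bit is 1):
  pos 0: 1100 XOR 1011 = 0111
  pos 1: 1110 XOR 1011 = 0101
  pos 2: 1010 XOR 1011 = 0001
  pos 5: 1010 XOR 1011 = 0001
  pos 8: 1110 XOR 1011 = 0101
  pos 9: 1010 XOR 1011 = 0001
Remainder (last 3 bits) = 100. This is the CRC / FCS.

100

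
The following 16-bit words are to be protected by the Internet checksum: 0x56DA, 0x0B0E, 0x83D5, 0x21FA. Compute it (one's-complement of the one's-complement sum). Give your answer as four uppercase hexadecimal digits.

F847

One's-complement addition (fold any carry out of bit 15 back into bit 0):
  0x56DA + 0x0B0E = 0x061E8
  0x61E8 + 0x83D5 = 0x0E5BD
  0xE5BD + 0x21FA = 0x107B7 → wrap carry → 0x07B8
One's-complement sum = 0x07B8.
Checksum = ~0x07B8 & 0xFFFF = 0xF847.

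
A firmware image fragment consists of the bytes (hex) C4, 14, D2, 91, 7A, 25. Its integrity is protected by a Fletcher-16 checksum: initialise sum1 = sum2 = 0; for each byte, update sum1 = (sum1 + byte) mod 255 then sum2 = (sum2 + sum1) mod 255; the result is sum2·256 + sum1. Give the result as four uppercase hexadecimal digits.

1BDC

Running sums (mod 255):
  after byte 0 (C4): sum1=196, sum2=196
  after byte 1 (14): sum1=216, sum2=157
  after byte 2 (D2): sum1=171, sum2=73
  after byte 3 (91): sum1=61, sum2=134
  after byte 4 (7A): sum1=183, sum2=62
  after byte 5 (25): sum1=220, sum2=27
Checksum = sum2·256 + sum1 = 27·256 + 220 = 7132 = 0x1BDC.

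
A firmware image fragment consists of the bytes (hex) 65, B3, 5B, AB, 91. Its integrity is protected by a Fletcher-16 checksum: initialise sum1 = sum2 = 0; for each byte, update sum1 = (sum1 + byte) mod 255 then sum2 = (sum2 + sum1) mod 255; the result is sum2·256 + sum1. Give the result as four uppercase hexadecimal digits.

C4B1

Running sums (mod 255):
  after byte 0 (65): sum1=101, sum2=101
  after byte 1 (B3): sum1=25, sum2=126
  after byte 2 (5B): sum1=116, sum2=242
  after byte 3 (AB): sum1=32, sum2=19
  after byte 4 (91): sum1=177, sum2=196
Checksum = sum2·256 + sum1 = 196·256 + 177 = 50353 = 0xC4B1.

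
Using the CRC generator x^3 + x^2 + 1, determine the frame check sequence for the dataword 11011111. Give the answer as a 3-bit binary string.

Append 3 zeros: 11011111000. Divide by 1101 (XOR where the leading bit is 1):
  pos 0: 1101 XOR 1101 = 0000
  pos 4: 1111 XOR 1101 = 0010
  pos 6: 1000 XOR 1101 = 0101
  pos 7: 1010 XOR 1101 = 0111
Remainder (last 3 bits) = 111. This is the CRC / FCS.

111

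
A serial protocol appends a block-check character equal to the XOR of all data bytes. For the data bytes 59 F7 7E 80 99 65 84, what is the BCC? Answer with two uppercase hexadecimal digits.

XOR the bytes together:
  start with 0x59
  0x59 ⊕ 0xF7 = 0xAE
  0xAE ⊕ 0x7E = 0xD0
  0xD0 ⊕ 0x80 = 0x50
  0x50 ⊕ 0x99 = 0xC9
  0xC9 ⊕ 0x65 = 0xAC
  0xAC ⊕ 0x84 = 0x28

28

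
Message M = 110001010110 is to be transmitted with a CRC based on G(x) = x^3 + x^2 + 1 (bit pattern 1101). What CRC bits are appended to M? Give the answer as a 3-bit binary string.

Append 3 zeros: 110001010110000. Divide by 1101 (XOR where the leading bit is 1):
  pos 0: 1100 XOR 1101 = 0001
  pos 3: 1010 XOR 1101 = 0111
  pos 4: 1111 XOR 1101 = 0010
  pos 6: 1001 XOR 1101 = 0100
  pos 7: 1001 XOR 1101 = 0100
  pos 8: 1000 XOR 1101 = 0101
  pos 9: 1010 XOR 1101 = 0111
  pos 10: 1110 XOR 1101 = 0011
Remainder (last 3 bits) = 110. This is the CRC / FCS.

110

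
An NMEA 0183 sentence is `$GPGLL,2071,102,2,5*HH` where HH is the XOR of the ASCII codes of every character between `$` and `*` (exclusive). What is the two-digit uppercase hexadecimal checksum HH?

60

XOR the ASCII codes of the payload characters:
  'G' = 0x47 → acc = 0x47
  'P' = 0x50 → acc = 0x17
  'G' = 0x47 → acc = 0x50
  'L' = 0x4C → acc = 0x1C
  'L' = 0x4C → acc = 0x50
  ',' = 0x2C → acc = 0x7C
  '2' = 0x32 → acc = 0x4E
  '0' = 0x30 → acc = 0x7E
  '7' = 0x37 → acc = 0x49
  '1' = 0x31 → acc = 0x78
  ',' = 0x2C → acc = 0x54
  '1' = 0x31 → acc = 0x65
  '0' = 0x30 → acc = 0x55
  '2' = 0x32 → acc = 0x67
  ',' = 0x2C → acc = 0x4B
  '2' = 0x32 → acc = 0x79
  ',' = 0x2C → acc = 0x55
  '5' = 0x35 → acc = 0x60
Checksum = 0x60.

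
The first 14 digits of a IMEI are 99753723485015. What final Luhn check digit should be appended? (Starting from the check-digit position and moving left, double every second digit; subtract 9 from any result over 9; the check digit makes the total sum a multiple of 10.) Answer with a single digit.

Partial digits right→left: 5 1 0 5 8 4 3 2 7 3 5 7 9 9
Double every second digit counting from the check-digit position (so the 1st, 3rd, 5th, ... of the partial from the right).
  doubled (with −9 where >9): 1 0 7 6 5 1 9 → sum 29
  kept as-is: 1 5 4 2 3 7 9 → sum 31
Total = 29 + 31 = 60.
Check digit = (10 − (60 mod 10)) mod 10 = 0.

0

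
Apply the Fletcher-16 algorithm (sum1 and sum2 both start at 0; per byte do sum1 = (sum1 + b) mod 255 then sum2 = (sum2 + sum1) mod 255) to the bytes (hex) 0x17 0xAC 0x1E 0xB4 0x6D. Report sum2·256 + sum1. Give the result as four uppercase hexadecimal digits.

Running sums (mod 255):
  after byte 0 (0x17): sum1=23, sum2=23
  after byte 1 (0xAC): sum1=195, sum2=218
  after byte 2 (0x1E): sum1=225, sum2=188
  after byte 3 (0xB4): sum1=150, sum2=83
  after byte 4 (0x6D): sum1=4, sum2=87
Checksum = sum2·256 + sum1 = 87·256 + 4 = 22276 = 0x5704.

5704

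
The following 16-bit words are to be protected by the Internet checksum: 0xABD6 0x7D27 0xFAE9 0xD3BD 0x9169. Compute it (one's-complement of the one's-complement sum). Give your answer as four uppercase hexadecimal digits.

One's-complement addition (fold any carry out of bit 15 back into bit 0):
  0xABD6 + 0x7D27 = 0x128FD → wrap carry → 0x28FE
  0x28FE + 0xFAE9 = 0x123E7 → wrap carry → 0x23E8
  0x23E8 + 0xD3BD = 0x0F7A5
  0xF7A5 + 0x9169 = 0x1890E → wrap carry → 0x890F
One's-complement sum = 0x890F.
Checksum = ~0x890F & 0xFFFF = 0x76F0.

76F0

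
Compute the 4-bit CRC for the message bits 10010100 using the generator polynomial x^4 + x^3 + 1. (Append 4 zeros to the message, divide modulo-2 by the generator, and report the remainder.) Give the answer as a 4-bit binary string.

1100

Append 4 zeros: 100101000000. Divide by 11001 (XOR where the leading bit is 1):
  pos 0: 10010 XOR 11001 = 01011
  pos 1: 10111 XOR 11001 = 01110
  pos 2: 11100 XOR 11001 = 00101
  pos 4: 10100 XOR 11001 = 01101
  pos 5: 11010 XOR 11001 = 00011
Remainder (last 4 bits) = 1100. This is the CRC / FCS.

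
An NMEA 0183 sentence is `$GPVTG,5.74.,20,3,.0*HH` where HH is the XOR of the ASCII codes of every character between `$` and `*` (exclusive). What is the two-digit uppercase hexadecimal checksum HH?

XOR the ASCII codes of the payload characters:
  'G' = 0x47 → acc = 0x47
  'P' = 0x50 → acc = 0x17
  'V' = 0x56 → acc = 0x41
  'T' = 0x54 → acc = 0x15
  'G' = 0x47 → acc = 0x52
  ',' = 0x2C → acc = 0x7E
  '5' = 0x35 → acc = 0x4B
  '.' = 0x2E → acc = 0x65
  '7' = 0x37 → acc = 0x52
  '4' = 0x34 → acc = 0x66
  '.' = 0x2E → acc = 0x48
  ',' = 0x2C → acc = 0x64
  '2' = 0x32 → acc = 0x56
  '0' = 0x30 → acc = 0x66
  ',' = 0x2C → acc = 0x4A
  '3' = 0x33 → acc = 0x79
  ',' = 0x2C → acc = 0x55
  '.' = 0x2E → acc = 0x7B
  '0' = 0x30 → acc = 0x4B
Checksum = 0x4B.

4B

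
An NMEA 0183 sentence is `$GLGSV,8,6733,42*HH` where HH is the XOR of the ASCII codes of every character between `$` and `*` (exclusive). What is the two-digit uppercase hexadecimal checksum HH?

5A

XOR the ASCII codes of the payload characters:
  'G' = 0x47 → acc = 0x47
  'L' = 0x4C → acc = 0x0B
  'G' = 0x47 → acc = 0x4C
  'S' = 0x53 → acc = 0x1F
  'V' = 0x56 → acc = 0x49
  ',' = 0x2C → acc = 0x65
  '8' = 0x38 → acc = 0x5D
  ',' = 0x2C → acc = 0x71
  '6' = 0x36 → acc = 0x47
  '7' = 0x37 → acc = 0x70
  '3' = 0x33 → acc = 0x43
  '3' = 0x33 → acc = 0x70
  ',' = 0x2C → acc = 0x5C
  '4' = 0x34 → acc = 0x68
  '2' = 0x32 → acc = 0x5A
Checksum = 0x5A.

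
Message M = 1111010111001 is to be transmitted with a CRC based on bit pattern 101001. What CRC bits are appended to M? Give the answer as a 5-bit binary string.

Append 5 zeros: 111101011100100000. Divide by 101001 (XOR where the leading bit is 1):
  pos 0: 111101 XOR 101001 = 010100
  pos 1: 101000 XOR 101001 = 000001
  pos 6: 111100 XOR 101001 = 010101
  pos 7: 101011 XOR 101001 = 000010
  pos 11: 100000 XOR 101001 = 001001
Remainder (last 5 bits) = 10010. This is the CRC / FCS.

10010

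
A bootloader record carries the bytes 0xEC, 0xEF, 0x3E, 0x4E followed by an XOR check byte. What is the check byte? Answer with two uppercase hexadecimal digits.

73

XOR the bytes together:
  start with 0xEC
  0xEC ⊕ 0xEF = 0x03
  0x03 ⊕ 0x3E = 0x3D
  0x3D ⊕ 0x4E = 0x73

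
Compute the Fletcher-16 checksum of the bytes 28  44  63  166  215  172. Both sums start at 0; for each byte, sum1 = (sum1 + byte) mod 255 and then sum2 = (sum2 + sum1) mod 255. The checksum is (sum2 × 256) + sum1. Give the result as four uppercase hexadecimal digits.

Running sums (mod 255):
  after byte 0 (28): sum1=28, sum2=28
  after byte 1 (44): sum1=72, sum2=100
  after byte 2 (63): sum1=135, sum2=235
  after byte 3 (166): sum1=46, sum2=26
  after byte 4 (215): sum1=6, sum2=32
  after byte 5 (172): sum1=178, sum2=210
Checksum = sum2·256 + sum1 = 210·256 + 178 = 53938 = 0xD2B2.

D2B2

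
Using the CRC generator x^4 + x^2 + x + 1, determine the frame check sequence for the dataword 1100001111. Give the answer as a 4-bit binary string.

0110

Append 4 zeros: 11000011110000. Divide by 10111 (XOR where the leading bit is 1):
  pos 0: 11000 XOR 10111 = 01111
  pos 1: 11110 XOR 10111 = 01001
  pos 2: 10011 XOR 10111 = 00100
  pos 4: 10011 XOR 10111 = 00100
  pos 6: 10010 XOR 10111 = 00101
  pos 8: 10100 XOR 10111 = 00011
Remainder (last 4 bits) = 0110. This is the CRC / FCS.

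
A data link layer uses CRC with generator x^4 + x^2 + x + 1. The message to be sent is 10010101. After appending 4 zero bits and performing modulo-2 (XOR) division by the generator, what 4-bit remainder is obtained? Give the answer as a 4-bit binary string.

Append 4 zeros: 100101010000. Divide by 10111 (XOR where the leading bit is 1):
  pos 0: 10010 XOR 10111 = 00101
  pos 2: 10110 XOR 10111 = 00001
  pos 6: 11000 XOR 10111 = 01111
  pos 7: 11110 XOR 10111 = 01001
Remainder (last 4 bits) = 1001. This is the CRC / FCS.

1001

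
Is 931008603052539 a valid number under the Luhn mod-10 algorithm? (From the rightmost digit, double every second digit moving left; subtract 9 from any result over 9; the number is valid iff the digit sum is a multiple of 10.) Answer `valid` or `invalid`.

From the right, keep odd positions and double even positions (subtract 9 from any doubled value over 9):
  doubled (positions 2,4,...): 6 4 0 0 7 0 6 → sum 23
  kept (positions 1,3,...): 9 5 5 3 6 0 1 9 → sum 38
Total = 61.
61 mod 10 = 1, so the number is invalid.

invalid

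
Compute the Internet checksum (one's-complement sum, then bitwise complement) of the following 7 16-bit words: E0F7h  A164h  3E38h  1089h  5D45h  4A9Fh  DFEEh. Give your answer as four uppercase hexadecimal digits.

One's-complement addition (fold any carry out of bit 15 back into bit 0):
  0xE0F7 + 0xA164 = 0x1825B → wrap carry → 0x825C
  0x825C + 0x3E38 = 0x0C094
  0xC094 + 0x1089 = 0x0D11D
  0xD11D + 0x5D45 = 0x12E62 → wrap carry → 0x2E63
  0x2E63 + 0x4A9F = 0x07902
  0x7902 + 0xDFEE = 0x158F0 → wrap carry → 0x58F1
One's-complement sum = 0x58F1.
Checksum = ~0x58F1 & 0xFFFF = 0xA70E.

A70E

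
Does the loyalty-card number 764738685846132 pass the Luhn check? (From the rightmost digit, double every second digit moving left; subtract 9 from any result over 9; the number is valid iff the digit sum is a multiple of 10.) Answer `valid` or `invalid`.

valid

From the right, keep odd positions and double even positions (subtract 9 from any doubled value over 9):
  doubled (positions 2,4,...): 6 3 7 7 7 5 3 → sum 38
  kept (positions 1,3,...): 2 1 4 5 6 3 4 7 → sum 32
Total = 70.
70 mod 10 = 0, so the number is valid.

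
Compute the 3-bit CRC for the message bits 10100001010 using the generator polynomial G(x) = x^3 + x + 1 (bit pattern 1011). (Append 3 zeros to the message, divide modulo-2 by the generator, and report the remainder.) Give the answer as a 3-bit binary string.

000

Append 3 zeros: 10100001010000. Divide by 1011 (XOR where the leading bit is 1):
  pos 0: 1010 XOR 1011 = 0001
  pos 3: 1000 XOR 1011 = 0011
  pos 5: 1110 XOR 1011 = 0101
  pos 6: 1011 XOR 1011 = 0000
Remainder (last 3 bits) = 000. This is the CRC / FCS.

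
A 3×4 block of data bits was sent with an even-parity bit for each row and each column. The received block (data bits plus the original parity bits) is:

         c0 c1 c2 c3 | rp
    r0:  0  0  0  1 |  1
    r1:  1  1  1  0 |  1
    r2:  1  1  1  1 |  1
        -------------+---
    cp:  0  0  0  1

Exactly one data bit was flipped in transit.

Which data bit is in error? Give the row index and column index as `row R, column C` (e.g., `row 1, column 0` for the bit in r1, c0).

row 2, column 3

Recompute each row's even parity and compare to rp:
  r0: data parity 1, sent rp 1 → ok
  r1: data parity 1, sent rp 1 → ok
  r2: data parity 0, sent rp 1 → mismatch
Recompute each column's even parity and compare to cp:
  c0: data parity 0, sent cp 0 → ok
  c1: data parity 0, sent cp 0 → ok
  c2: data parity 0, sent cp 0 → ok
  c3: data parity 0, sent cp 1 → mismatch
Exactly one row (r2) and one column (c3) fail → the flipped bit is at their intersection.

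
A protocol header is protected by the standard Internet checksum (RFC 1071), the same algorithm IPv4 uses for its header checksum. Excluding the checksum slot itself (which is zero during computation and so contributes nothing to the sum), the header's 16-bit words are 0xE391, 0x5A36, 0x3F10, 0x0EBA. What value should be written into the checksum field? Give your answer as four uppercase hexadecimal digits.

One's-complement addition (fold any carry out of bit 15 back into bit 0):
  0xE391 + 0x5A36 = 0x13DC7 → wrap carry → 0x3DC8
  0x3DC8 + 0x3F10 = 0x07CD8
  0x7CD8 + 0x0EBA = 0x08B92
One's-complement sum = 0x8B92.
Checksum = ~0x8B92 & 0xFFFF = 0x746D.

746D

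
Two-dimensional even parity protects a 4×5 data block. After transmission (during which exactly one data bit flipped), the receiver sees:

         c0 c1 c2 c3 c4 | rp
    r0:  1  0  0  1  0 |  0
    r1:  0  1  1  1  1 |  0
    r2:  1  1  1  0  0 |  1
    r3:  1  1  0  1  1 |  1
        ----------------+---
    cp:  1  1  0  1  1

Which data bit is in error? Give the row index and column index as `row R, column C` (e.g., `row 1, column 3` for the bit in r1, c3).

row 3, column 4

Recompute each row's even parity and compare to rp:
  r0: data parity 0, sent rp 0 → ok
  r1: data parity 0, sent rp 0 → ok
  r2: data parity 1, sent rp 1 → ok
  r3: data parity 0, sent rp 1 → mismatch
Recompute each column's even parity and compare to cp:
  c0: data parity 1, sent cp 1 → ok
  c1: data parity 1, sent cp 1 → ok
  c2: data parity 0, sent cp 0 → ok
  c3: data parity 1, sent cp 1 → ok
  c4: data parity 0, sent cp 1 → mismatch
Exactly one row (r3) and one column (c4) fail → the flipped bit is at their intersection.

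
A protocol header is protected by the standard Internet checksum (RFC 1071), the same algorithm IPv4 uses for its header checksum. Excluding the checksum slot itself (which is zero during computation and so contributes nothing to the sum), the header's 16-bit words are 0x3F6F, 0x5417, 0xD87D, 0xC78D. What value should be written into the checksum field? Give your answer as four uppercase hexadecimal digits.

One's-complement addition (fold any carry out of bit 15 back into bit 0):
  0x3F6F + 0x5417 = 0x09386
  0x9386 + 0xD87D = 0x16C03 → wrap carry → 0x6C04
  0x6C04 + 0xC78D = 0x13391 → wrap carry → 0x3392
One's-complement sum = 0x3392.
Checksum = ~0x3392 & 0xFFFF = 0xCC6D.

CC6D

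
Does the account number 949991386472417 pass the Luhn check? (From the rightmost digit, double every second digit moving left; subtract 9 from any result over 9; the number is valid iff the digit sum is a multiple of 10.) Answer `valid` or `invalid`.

From the right, keep odd positions and double even positions (subtract 9 from any doubled value over 9):
  doubled (positions 2,4,...): 2 4 8 7 2 9 8 → sum 40
  kept (positions 1,3,...): 7 4 7 6 3 9 9 9 → sum 54
Total = 94.
94 mod 10 = 4, so the number is invalid.

invalid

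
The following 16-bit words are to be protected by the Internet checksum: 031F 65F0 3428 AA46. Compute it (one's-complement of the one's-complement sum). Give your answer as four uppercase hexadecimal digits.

One's-complement addition (fold any carry out of bit 15 back into bit 0):
  0x031F + 0x65F0 = 0x0690F
  0x690F + 0x3428 = 0x09D37
  0x9D37 + 0xAA46 = 0x1477D → wrap carry → 0x477E
One's-complement sum = 0x477E.
Checksum = ~0x477E & 0xFFFF = 0xB881.

B881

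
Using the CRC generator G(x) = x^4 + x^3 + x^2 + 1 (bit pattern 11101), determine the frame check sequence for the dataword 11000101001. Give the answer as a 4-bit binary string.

0111

Append 4 zeros: 110001010010000. Divide by 11101 (XOR where the leading bit is 1):
  pos 0: 11000 XOR 11101 = 00101
  pos 2: 10110 XOR 11101 = 01011
  pos 3: 10111 XOR 11101 = 01010
  pos 4: 10100 XOR 11101 = 01001
  pos 5: 10010 XOR 11101 = 01111
  pos 6: 11111 XOR 11101 = 00010
  pos 9: 10000 XOR 11101 = 01101
  pos 10: 11010 XOR 11101 = 00111
Remainder (last 4 bits) = 0111. This is the CRC / FCS.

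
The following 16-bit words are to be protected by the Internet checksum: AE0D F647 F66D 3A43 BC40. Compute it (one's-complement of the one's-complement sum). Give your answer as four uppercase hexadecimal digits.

6EB8

One's-complement addition (fold any carry out of bit 15 back into bit 0):
  0xAE0D + 0xF647 = 0x1A454 → wrap carry → 0xA455
  0xA455 + 0xF66D = 0x19AC2 → wrap carry → 0x9AC3
  0x9AC3 + 0x3A43 = 0x0D506
  0xD506 + 0xBC40 = 0x19146 → wrap carry → 0x9147
One's-complement sum = 0x9147.
Checksum = ~0x9147 & 0xFFFF = 0x6EB8.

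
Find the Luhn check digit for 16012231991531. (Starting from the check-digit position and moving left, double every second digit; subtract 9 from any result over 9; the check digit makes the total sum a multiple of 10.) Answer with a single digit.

Partial digits right→left: 1 3 5 1 9 9 1 3 2 2 1 0 6 1
Double every second digit counting from the check-digit position (so the 1st, 3rd, 5th, ... of the partial from the right).
  doubled (with −9 where >9): 2 1 9 2 4 2 3 → sum 23
  kept as-is: 3 1 9 3 2 0 1 → sum 19
Total = 23 + 19 = 42.
Check digit = (10 − (42 mod 10)) mod 10 = 8.

8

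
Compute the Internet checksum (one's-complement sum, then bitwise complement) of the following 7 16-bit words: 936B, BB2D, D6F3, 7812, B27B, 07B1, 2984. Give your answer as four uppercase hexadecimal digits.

One's-complement addition (fold any carry out of bit 15 back into bit 0):
  0x936B + 0xBB2D = 0x14E98 → wrap carry → 0x4E99
  0x4E99 + 0xD6F3 = 0x1258C → wrap carry → 0x258D
  0x258D + 0x7812 = 0x09D9F
  0x9D9F + 0xB27B = 0x1501A → wrap carry → 0x501B
  0x501B + 0x07B1 = 0x057CC
  0x57CC + 0x2984 = 0x08150
One's-complement sum = 0x8150.
Checksum = ~0x8150 & 0xFFFF = 0x7EAF.

7EAF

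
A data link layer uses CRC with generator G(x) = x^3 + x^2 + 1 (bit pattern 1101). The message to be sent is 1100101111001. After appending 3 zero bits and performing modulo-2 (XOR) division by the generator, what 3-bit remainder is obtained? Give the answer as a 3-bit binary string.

000

Append 3 zeros: 1100101111001000. Divide by 1101 (XOR where the leading bit is 1):
  pos 0: 1100 XOR 1101 = 0001
  pos 3: 1101 XOR 1101 = 0000
  pos 7: 1110 XOR 1101 = 0011
  pos 9: 1101 XOR 1101 = 0000
Remainder (last 3 bits) = 000. This is the CRC / FCS.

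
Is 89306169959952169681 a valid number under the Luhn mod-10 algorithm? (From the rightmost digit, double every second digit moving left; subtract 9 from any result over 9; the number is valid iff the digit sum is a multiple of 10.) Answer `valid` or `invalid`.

From the right, keep odd positions and double even positions (subtract 9 from any doubled value over 9):
  doubled (positions 2,4,...): 7 9 2 1 9 9 3 3 6 7 → sum 56
  kept (positions 1,3,...): 1 6 6 2 9 5 9 1 0 9 → sum 48
Total = 104.
104 mod 10 = 4, so the number is invalid.

invalid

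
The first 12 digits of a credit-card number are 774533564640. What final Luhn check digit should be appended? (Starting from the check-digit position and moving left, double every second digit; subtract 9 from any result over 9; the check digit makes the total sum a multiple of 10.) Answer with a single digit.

Partial digits right→left: 0 4 6 4 6 5 3 3 5 4 7 7
Double every second digit counting from the check-digit position (so the 1st, 3rd, 5th, ... of the partial from the right).
  doubled (with −9 where >9): 0 3 3 6 1 5 → sum 18
  kept as-is: 4 4 5 3 4 7 → sum 27
Total = 18 + 27 = 45.
Check digit = (10 − (45 mod 10)) mod 10 = 5.

5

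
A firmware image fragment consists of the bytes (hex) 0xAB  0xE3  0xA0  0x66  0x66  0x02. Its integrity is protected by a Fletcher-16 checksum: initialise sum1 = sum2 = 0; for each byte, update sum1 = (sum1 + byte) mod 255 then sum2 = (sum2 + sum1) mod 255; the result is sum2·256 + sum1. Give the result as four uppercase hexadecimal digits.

FDFE

Running sums (mod 255):
  after byte 0 (0xAB): sum1=171, sum2=171
  after byte 1 (0xE3): sum1=143, sum2=59
  after byte 2 (0xA0): sum1=48, sum2=107
  after byte 3 (0x66): sum1=150, sum2=2
  after byte 4 (0x66): sum1=252, sum2=254
  after byte 5 (0x02): sum1=254, sum2=253
Checksum = sum2·256 + sum1 = 253·256 + 254 = 65022 = 0xFDFE.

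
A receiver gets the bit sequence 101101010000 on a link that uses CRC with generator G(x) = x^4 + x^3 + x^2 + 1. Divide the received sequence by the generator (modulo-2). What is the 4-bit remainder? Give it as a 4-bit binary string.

Modulo-2 division of 101101010000 by 11101:
  pos 0: 10110 XOR 11101 = 01011
  pos 1: 10111 XOR 11101 = 01010
  pos 2: 10100 XOR 11101 = 01001
  pos 3: 10011 XOR 11101 = 01110
  pos 4: 11100 XOR 11101 = 00001
Remainder = 1000 (nonzero — an error is detected).

1000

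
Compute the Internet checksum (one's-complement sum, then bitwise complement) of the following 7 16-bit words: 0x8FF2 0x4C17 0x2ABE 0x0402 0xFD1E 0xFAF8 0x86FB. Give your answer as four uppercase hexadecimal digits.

7622

One's-complement addition (fold any carry out of bit 15 back into bit 0):
  0x8FF2 + 0x4C17 = 0x0DC09
  0xDC09 + 0x2ABE = 0x106C7 → wrap carry → 0x06C8
  0x06C8 + 0x0402 = 0x00ACA
  0x0ACA + 0xFD1E = 0x107E8 → wrap carry → 0x07E9
  0x07E9 + 0xFAF8 = 0x102E1 → wrap carry → 0x02E2
  0x02E2 + 0x86FB = 0x089DD
One's-complement sum = 0x89DD.
Checksum = ~0x89DD & 0xFFFF = 0x7622.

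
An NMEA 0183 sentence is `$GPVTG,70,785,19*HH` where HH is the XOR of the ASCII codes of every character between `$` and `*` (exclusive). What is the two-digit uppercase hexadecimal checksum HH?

4B

XOR the ASCII codes of the payload characters:
  'G' = 0x47 → acc = 0x47
  'P' = 0x50 → acc = 0x17
  'V' = 0x56 → acc = 0x41
  'T' = 0x54 → acc = 0x15
  'G' = 0x47 → acc = 0x52
  ',' = 0x2C → acc = 0x7E
  '7' = 0x37 → acc = 0x49
  '0' = 0x30 → acc = 0x79
  ',' = 0x2C → acc = 0x55
  '7' = 0x37 → acc = 0x62
  '8' = 0x38 → acc = 0x5A
  '5' = 0x35 → acc = 0x6F
  ',' = 0x2C → acc = 0x43
  '1' = 0x31 → acc = 0x72
  '9' = 0x39 → acc = 0x4B
Checksum = 0x4B.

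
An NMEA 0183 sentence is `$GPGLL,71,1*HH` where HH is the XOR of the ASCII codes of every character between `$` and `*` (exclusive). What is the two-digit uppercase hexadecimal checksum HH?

67

XOR the ASCII codes of the payload characters:
  'G' = 0x47 → acc = 0x47
  'P' = 0x50 → acc = 0x17
  'G' = 0x47 → acc = 0x50
  'L' = 0x4C → acc = 0x1C
  'L' = 0x4C → acc = 0x50
  ',' = 0x2C → acc = 0x7C
  '7' = 0x37 → acc = 0x4B
  '1' = 0x31 → acc = 0x7A
  ',' = 0x2C → acc = 0x56
  '1' = 0x31 → acc = 0x67
Checksum = 0x67.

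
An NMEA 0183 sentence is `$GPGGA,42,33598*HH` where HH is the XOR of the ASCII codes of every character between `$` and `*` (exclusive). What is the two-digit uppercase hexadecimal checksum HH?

64

XOR the ASCII codes of the payload characters:
  'G' = 0x47 → acc = 0x47
  'P' = 0x50 → acc = 0x17
  'G' = 0x47 → acc = 0x50
  'G' = 0x47 → acc = 0x17
  'A' = 0x41 → acc = 0x56
  ',' = 0x2C → acc = 0x7A
  '4' = 0x34 → acc = 0x4E
  '2' = 0x32 → acc = 0x7C
  ',' = 0x2C → acc = 0x50
  '3' = 0x33 → acc = 0x63
  '3' = 0x33 → acc = 0x50
  '5' = 0x35 → acc = 0x65
  '9' = 0x39 → acc = 0x5C
  '8' = 0x38 → acc = 0x64
Checksum = 0x64.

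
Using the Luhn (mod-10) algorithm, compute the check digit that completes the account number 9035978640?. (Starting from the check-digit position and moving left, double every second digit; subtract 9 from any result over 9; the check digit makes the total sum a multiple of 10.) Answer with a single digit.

8

Partial digits right→left: 0 4 6 8 7 9 5 3 0 9
Double every second digit counting from the check-digit position (so the 1st, 3rd, 5th, ... of the partial from the right).
  doubled (with −9 where >9): 0 3 5 1 0 → sum 9
  kept as-is: 4 8 9 3 9 → sum 33
Total = 9 + 33 = 42.
Check digit = (10 − (42 mod 10)) mod 10 = 8.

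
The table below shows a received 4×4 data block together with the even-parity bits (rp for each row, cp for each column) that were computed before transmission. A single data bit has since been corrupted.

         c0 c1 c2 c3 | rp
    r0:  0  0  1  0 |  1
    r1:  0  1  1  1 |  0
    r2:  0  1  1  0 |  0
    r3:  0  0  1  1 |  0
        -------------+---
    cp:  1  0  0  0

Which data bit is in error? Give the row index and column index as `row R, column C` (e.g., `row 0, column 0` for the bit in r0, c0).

Recompute each row's even parity and compare to rp:
  r0: data parity 1, sent rp 1 → ok
  r1: data parity 1, sent rp 0 → mismatch
  r2: data parity 0, sent rp 0 → ok
  r3: data parity 0, sent rp 0 → ok
Recompute each column's even parity and compare to cp:
  c0: data parity 0, sent cp 1 → mismatch
  c1: data parity 0, sent cp 0 → ok
  c2: data parity 0, sent cp 0 → ok
  c3: data parity 0, sent cp 0 → ok
Exactly one row (r1) and one column (c0) fail → the flipped bit is at their intersection.

row 1, column 0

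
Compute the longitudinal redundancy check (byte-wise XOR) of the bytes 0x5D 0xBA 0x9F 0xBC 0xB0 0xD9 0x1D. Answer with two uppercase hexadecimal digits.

XOR the bytes together:
  start with 0x5D
  0x5D ⊕ 0xBA = 0xE7
  0xE7 ⊕ 0x9F = 0x78
  0x78 ⊕ 0xBC = 0xC4
  0xC4 ⊕ 0xB0 = 0x74
  0x74 ⊕ 0xD9 = 0xAD
  0xAD ⊕ 0x1D = 0xB0

B0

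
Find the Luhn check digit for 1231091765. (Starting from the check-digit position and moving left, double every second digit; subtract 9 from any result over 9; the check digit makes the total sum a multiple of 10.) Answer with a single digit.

8

Partial digits right→left: 5 6 7 1 9 0 1 3 2 1
Double every second digit counting from the check-digit position (so the 1st, 3rd, 5th, ... of the partial from the right).
  doubled (with −9 where >9): 1 5 9 2 4 → sum 21
  kept as-is: 6 1 0 3 1 → sum 11
Total = 21 + 11 = 32.
Check digit = (10 − (32 mod 10)) mod 10 = 8.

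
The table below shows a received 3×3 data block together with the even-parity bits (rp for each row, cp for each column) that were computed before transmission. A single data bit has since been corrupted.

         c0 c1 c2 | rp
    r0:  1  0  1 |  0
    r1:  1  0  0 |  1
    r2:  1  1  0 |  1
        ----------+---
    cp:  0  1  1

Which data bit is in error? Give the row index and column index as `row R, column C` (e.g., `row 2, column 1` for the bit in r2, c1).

row 2, column 0

Recompute each row's even parity and compare to rp:
  r0: data parity 0, sent rp 0 → ok
  r1: data parity 1, sent rp 1 → ok
  r2: data parity 0, sent rp 1 → mismatch
Recompute each column's even parity and compare to cp:
  c0: data parity 1, sent cp 0 → mismatch
  c1: data parity 1, sent cp 1 → ok
  c2: data parity 1, sent cp 1 → ok
Exactly one row (r2) and one column (c0) fail → the flipped bit is at their intersection.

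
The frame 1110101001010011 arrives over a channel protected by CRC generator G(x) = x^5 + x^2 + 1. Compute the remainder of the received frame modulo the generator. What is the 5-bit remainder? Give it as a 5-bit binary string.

Modulo-2 division of 1110101001010011 by 100101:
  pos 0: 111010 XOR 100101 = 011111
  pos 1: 111111 XOR 100101 = 011010
  pos 2: 110100 XOR 100101 = 010001
  pos 3: 100010 XOR 100101 = 000111
  pos 6: 111101 XOR 100101 = 011000
  pos 7: 110000 XOR 100101 = 010101
  pos 8: 101010 XOR 100101 = 001111
  pos 10: 111111 XOR 100101 = 011010
Remainder = 11010 (nonzero — an error is detected).

11010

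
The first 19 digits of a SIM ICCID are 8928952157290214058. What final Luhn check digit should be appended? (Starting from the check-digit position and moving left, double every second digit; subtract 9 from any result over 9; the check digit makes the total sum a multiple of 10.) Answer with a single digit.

2

Partial digits right→left: 8 5 0 4 1 2 0 9 2 7 5 1 2 5 9 8 2 9 8
Double every second digit counting from the check-digit position (so the 1st, 3rd, 5th, ... of the partial from the right).
  doubled (with −9 where >9): 7 0 2 0 4 1 4 9 4 7 → sum 38
  kept as-is: 5 4 2 9 7 1 5 8 9 → sum 50
Total = 38 + 50 = 88.
Check digit = (10 − (88 mod 10)) mod 10 = 2.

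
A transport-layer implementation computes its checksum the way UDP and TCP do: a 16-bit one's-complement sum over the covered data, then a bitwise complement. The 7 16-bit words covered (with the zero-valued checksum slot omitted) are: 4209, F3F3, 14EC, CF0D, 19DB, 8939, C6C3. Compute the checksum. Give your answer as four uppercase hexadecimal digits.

7C30

One's-complement addition (fold any carry out of bit 15 back into bit 0):
  0x4209 + 0xF3F3 = 0x135FC → wrap carry → 0x35FD
  0x35FD + 0x14EC = 0x04AE9
  0x4AE9 + 0xCF0D = 0x119F6 → wrap carry → 0x19F7
  0x19F7 + 0x19DB = 0x033D2
  0x33D2 + 0x8939 = 0x0BD0B
  0xBD0B + 0xC6C3 = 0x183CE → wrap carry → 0x83CF
One's-complement sum = 0x83CF.
Checksum = ~0x83CF & 0xFFFF = 0x7C30.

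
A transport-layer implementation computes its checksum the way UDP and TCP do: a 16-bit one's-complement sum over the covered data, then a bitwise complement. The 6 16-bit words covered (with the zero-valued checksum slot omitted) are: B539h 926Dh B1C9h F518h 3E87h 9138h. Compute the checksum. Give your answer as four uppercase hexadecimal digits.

41B6

One's-complement addition (fold any carry out of bit 15 back into bit 0):
  0xB539 + 0x926D = 0x147A6 → wrap carry → 0x47A7
  0x47A7 + 0xB1C9 = 0x0F970
  0xF970 + 0xF518 = 0x1EE88 → wrap carry → 0xEE89
  0xEE89 + 0x3E87 = 0x12D10 → wrap carry → 0x2D11
  0x2D11 + 0x9138 = 0x0BE49
One's-complement sum = 0xBE49.
Checksum = ~0xBE49 & 0xFFFF = 0x41B6.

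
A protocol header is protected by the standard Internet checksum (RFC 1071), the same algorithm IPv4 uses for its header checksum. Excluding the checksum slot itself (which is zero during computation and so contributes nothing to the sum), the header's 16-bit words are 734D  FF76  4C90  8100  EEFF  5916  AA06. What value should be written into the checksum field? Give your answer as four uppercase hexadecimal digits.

CD8D

One's-complement addition (fold any carry out of bit 15 back into bit 0):
  0x734D + 0xFF76 = 0x172C3 → wrap carry → 0x72C4
  0x72C4 + 0x4C90 = 0x0BF54
  0xBF54 + 0x8100 = 0x14054 → wrap carry → 0x4055
  0x4055 + 0xEEFF = 0x12F54 → wrap carry → 0x2F55
  0x2F55 + 0x5916 = 0x0886B
  0x886B + 0xAA06 = 0x13271 → wrap carry → 0x3272
One's-complement sum = 0x3272.
Checksum = ~0x3272 & 0xFFFF = 0xCD8D.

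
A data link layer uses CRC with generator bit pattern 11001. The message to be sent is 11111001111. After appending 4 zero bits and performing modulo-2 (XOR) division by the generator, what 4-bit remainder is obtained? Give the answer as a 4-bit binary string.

0100

Append 4 zeros: 111110011110000. Divide by 11001 (XOR where the leading bit is 1):
  pos 0: 11111 XOR 11001 = 00110
  pos 2: 11000 XOR 11001 = 00001
  pos 6: 11111 XOR 11001 = 00110
  pos 8: 11000 XOR 11001 = 00001
Remainder (last 4 bits) = 0100. This is the CRC / FCS.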